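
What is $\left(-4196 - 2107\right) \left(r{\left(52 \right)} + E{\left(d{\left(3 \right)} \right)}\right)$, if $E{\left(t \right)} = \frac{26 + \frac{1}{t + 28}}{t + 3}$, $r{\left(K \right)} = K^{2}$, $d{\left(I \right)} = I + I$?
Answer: $- \frac{580092403}{34} \approx -1.7062 \cdot 10^{7}$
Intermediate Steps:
$d{\left(I \right)} = 2 I$
$E{\left(t \right)} = \frac{26 + \frac{1}{28 + t}}{3 + t}$
$\left(-4196 - 2107\right) \left(r{\left(52 \right)} + E{\left(d{\left(3 \right)} \right)}\right) = \left(-4196 - 2107\right) \left(52^{2} + \frac{729 + 26 \cdot 2 \cdot 3}{84 + \left(2 \cdot 3\right)^{2} + 31 \cdot 2 \cdot 3}\right) = - 6303 \left(2704 + \frac{729 + 26 \cdot 6}{84 + 6^{2} + 31 \cdot 6}\right) = - 6303 \left(2704 + \frac{729 + 156}{84 + 36 + 186}\right) = - 6303 \left(2704 + \frac{1}{306} \cdot 885\right) = - 6303 \left(2704 + \frac{295}{102}\right) = \left(-6303\right) \frac{276103}{102} = - \frac{580092403}{34}$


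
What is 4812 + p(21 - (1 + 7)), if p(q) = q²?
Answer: 4981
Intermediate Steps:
4812 + p(21 - (1 + 7)) = 4812 + (21 - (1 + 7))² = 4812 + (21 - 1*8)² = 4812 + (21 - 8)² = 4812 + 13² = 4812 + 169 = 4981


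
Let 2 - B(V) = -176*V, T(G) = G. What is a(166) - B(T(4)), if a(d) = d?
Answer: -540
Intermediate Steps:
B(V) = 2 + 176*V (B(V) = 2 - (-176)*V = 2 + 176*V)
a(166) - B(T(4)) = 166 - (2 + 176*4) = 166 - (2 + 704) = 166 - 1*706 = 166 - 706 = -540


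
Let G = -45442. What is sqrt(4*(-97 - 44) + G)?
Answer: I*sqrt(46006) ≈ 214.49*I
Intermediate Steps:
sqrt(4*(-97 - 44) + G) = sqrt(4*(-97 - 44) - 45442) = sqrt(4*(-141) - 45442) = sqrt(-564 - 45442) = sqrt(-46006) = I*sqrt(46006)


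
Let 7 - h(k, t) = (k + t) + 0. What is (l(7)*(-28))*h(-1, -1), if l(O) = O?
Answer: -1764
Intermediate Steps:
h(k, t) = 7 - k - t (h(k, t) = 7 - ((k + t) + 0) = 7 - (k + t) = 7 + (-k - t) = 7 - k - t)
(l(7)*(-28))*h(-1, -1) = (7*(-28))*(7 - 1*(-1) - 1*(-1)) = -196*(7 + 1 + 1) = -196*9 = -1764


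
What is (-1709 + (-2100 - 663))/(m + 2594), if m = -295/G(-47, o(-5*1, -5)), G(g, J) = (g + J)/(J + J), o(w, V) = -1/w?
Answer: -523224/303793 ≈ -1.7223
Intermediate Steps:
G(g, J) = (J + g)/(2*J) (G(g, J) = (J + g)/((2*J)) = (J + g)*(1/(2*J)) = (J + g)/(2*J))
m = 295/117 (m = -295*2/(5*(-1/((-5*1)) - 47)) = -295*2/(5*(-1/(-5) - 47)) = -295*2/(5*(-1*(-⅕) - 47)) = -295*2/(5*(⅕ - 47)) = -295/((½)*5*(-234/5)) = -295/(-117) = -295*(-1/117) = 295/117 ≈ 2.5214)
(-1709 + (-2100 - 663))/(m + 2594) = (-1709 + (-2100 - 663))/(295/117 + 2594) = (-1709 - 2763)/(303793/117) = -4472*117/303793 = -523224/303793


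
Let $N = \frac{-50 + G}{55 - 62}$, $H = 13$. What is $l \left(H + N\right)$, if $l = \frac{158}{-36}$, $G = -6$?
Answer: $- \frac{553}{6} \approx -92.167$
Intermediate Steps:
$N = 8$ ($N = \frac{-50 - 6}{55 - 62} = - \frac{56}{-7} = \left(-56\right) \left(- \frac{1}{7}\right) = 8$)
$l = - \frac{79}{18}$ ($l = 158 \left(- \frac{1}{36}\right) = - \frac{79}{18} \approx -4.3889$)
$l \left(H + N\right) = - \frac{79 \left(13 + 8\right)}{18} = \left(- \frac{79}{18}\right) 21 = - \frac{553}{6}$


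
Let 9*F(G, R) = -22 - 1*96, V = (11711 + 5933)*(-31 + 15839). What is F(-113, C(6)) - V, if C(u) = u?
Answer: -2510247286/9 ≈ -2.7892e+8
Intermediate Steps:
V = 278916352 (V = 17644*15808 = 278916352)
F(G, R) = -118/9 (F(G, R) = (-22 - 1*96)/9 = (-22 - 96)/9 = (⅑)*(-118) = -118/9)
F(-113, C(6)) - V = -118/9 - 1*278916352 = -118/9 - 278916352 = -2510247286/9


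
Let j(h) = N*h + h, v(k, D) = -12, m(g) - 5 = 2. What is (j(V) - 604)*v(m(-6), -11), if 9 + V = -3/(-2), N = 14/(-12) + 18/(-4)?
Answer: 6828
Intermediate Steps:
m(g) = 7 (m(g) = 5 + 2 = 7)
N = -17/3 (N = 14*(-1/12) + 18*(-¼) = -7/6 - 9/2 = -17/3 ≈ -5.6667)
V = -15/2 (V = -9 - 3/(-2) = -9 - 3*(-½) = -9 + 3/2 = -15/2 ≈ -7.5000)
j(h) = -14*h/3 (j(h) = -17*h/3 + h = -14*h/3)
(j(V) - 604)*v(m(-6), -11) = (-14/3*(-15/2) - 604)*(-12) = (35 - 604)*(-12) = -569*(-12) = 6828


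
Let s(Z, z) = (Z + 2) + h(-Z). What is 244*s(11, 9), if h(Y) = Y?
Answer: 488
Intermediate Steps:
s(Z, z) = 2 (s(Z, z) = (Z + 2) - Z = (2 + Z) - Z = 2)
244*s(11, 9) = 244*2 = 488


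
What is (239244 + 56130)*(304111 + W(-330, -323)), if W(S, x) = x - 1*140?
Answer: 89689724352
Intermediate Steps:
W(S, x) = -140 + x (W(S, x) = x - 140 = -140 + x)
(239244 + 56130)*(304111 + W(-330, -323)) = (239244 + 56130)*(304111 + (-140 - 323)) = 295374*(304111 - 463) = 295374*303648 = 89689724352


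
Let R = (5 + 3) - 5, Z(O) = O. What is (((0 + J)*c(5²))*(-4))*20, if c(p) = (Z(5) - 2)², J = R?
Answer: -2160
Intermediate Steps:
R = 3 (R = 8 - 5 = 3)
J = 3
c(p) = 9 (c(p) = (5 - 2)² = 3² = 9)
(((0 + J)*c(5²))*(-4))*20 = (((0 + 3)*9)*(-4))*20 = ((3*9)*(-4))*20 = (27*(-4))*20 = -108*20 = -2160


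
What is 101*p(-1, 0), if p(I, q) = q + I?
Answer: -101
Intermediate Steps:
p(I, q) = I + q
101*p(-1, 0) = 101*(-1 + 0) = 101*(-1) = -101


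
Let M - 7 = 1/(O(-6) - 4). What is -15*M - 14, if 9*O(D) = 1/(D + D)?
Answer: -49907/433 ≈ -115.26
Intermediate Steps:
O(D) = 1/(18*D) (O(D) = 1/(9*(D + D)) = 1/(9*((2*D))) = (1/(2*D))/9 = 1/(18*D))
M = 2923/433 (M = 7 + 1/((1/18)/(-6) - 4) = 7 + 1/((1/18)*(-⅙) - 4) = 7 + 1/(-1/108 - 4) = 7 + 1/(-433/108) = 7 - 108/433 = 2923/433 ≈ 6.7506)
-15*M - 14 = -15*2923/433 - 14 = -43845/433 - 14 = -49907/433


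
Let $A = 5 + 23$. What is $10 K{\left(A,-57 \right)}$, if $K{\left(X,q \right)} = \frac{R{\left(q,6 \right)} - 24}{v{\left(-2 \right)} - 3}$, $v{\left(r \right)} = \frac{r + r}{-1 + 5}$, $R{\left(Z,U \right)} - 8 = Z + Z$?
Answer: $325$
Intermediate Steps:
$A = 28$
$R{\left(Z,U \right)} = 8 + 2 Z$ ($R{\left(Z,U \right)} = 8 + \left(Z + Z\right) = 8 + 2 Z$)
$v{\left(r \right)} = \frac{r}{2}$ ($v{\left(r \right)} = \frac{2 r}{4} = 2 r \frac{1}{4} = \frac{r}{2}$)
$K{\left(X,q \right)} = 4 - \frac{q}{2}$ ($K{\left(X,q \right)} = \frac{\left(8 + 2 q\right) - 24}{\frac{1}{2} \left(-2\right) - 3} = \frac{-16 + 2 q}{-1 + \left(-9 + 6\right)} = \frac{-16 + 2 q}{-1 - 3} = \frac{-16 + 2 q}{-4} = \left(-16 + 2 q\right) \left(- \frac{1}{4}\right) = 4 - \frac{q}{2}$)
$10 K{\left(A,-57 \right)} = 10 \left(4 - - \frac{57}{2}\right) = 10 \left(4 + \frac{57}{2}\right) = 10 \cdot \frac{65}{2} = 325$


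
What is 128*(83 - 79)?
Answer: 512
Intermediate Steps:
128*(83 - 79) = 128*4 = 512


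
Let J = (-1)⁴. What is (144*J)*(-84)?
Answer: -12096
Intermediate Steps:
J = 1
(144*J)*(-84) = (144*1)*(-84) = 144*(-84) = -12096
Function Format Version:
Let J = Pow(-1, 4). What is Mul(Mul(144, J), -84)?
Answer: -12096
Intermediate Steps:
J = 1
Mul(Mul(144, J), -84) = Mul(Mul(144, 1), -84) = Mul(144, -84) = -12096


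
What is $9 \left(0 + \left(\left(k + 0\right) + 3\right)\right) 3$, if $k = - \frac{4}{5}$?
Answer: $\frac{297}{5} \approx 59.4$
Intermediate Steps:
$k = - \frac{4}{5}$ ($k = \left(-4\right) \frac{1}{5} = - \frac{4}{5} \approx -0.8$)
$9 \left(0 + \left(\left(k + 0\right) + 3\right)\right) 3 = 9 \left(0 + \left(\left(- \frac{4}{5} + 0\right) + 3\right)\right) 3 = 9 \left(0 + \left(- \frac{4}{5} + 3\right)\right) 3 = 9 \left(0 + \frac{11}{5}\right) 3 = 9 \cdot \frac{11}{5} \cdot 3 = \frac{99}{5} \cdot 3 = \frac{297}{5}$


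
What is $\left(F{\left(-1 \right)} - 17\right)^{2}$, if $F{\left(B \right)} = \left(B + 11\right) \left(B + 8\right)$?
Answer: $2809$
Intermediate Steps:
$F{\left(B \right)} = \left(8 + B\right) \left(11 + B\right)$ ($F{\left(B \right)} = \left(11 + B\right) \left(8 + B\right) = \left(8 + B\right) \left(11 + B\right)$)
$\left(F{\left(-1 \right)} - 17\right)^{2} = \left(\left(88 + \left(-1\right)^{2} + 19 \left(-1\right)\right) - 17\right)^{2} = \left(\left(88 + 1 - 19\right) - 17\right)^{2} = \left(70 - 17\right)^{2} = 53^{2} = 2809$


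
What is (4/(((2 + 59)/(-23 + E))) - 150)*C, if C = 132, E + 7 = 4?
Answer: -1221528/61 ≈ -20025.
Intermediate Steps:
E = -3 (E = -7 + 4 = -3)
(4/(((2 + 59)/(-23 + E))) - 150)*C = (4/(((2 + 59)/(-23 - 3))) - 150)*132 = (4/((61/(-26))) - 150)*132 = (4/((61*(-1/26))) - 150)*132 = (4/(-61/26) - 150)*132 = (4*(-26/61) - 150)*132 = (-104/61 - 150)*132 = -9254/61*132 = -1221528/61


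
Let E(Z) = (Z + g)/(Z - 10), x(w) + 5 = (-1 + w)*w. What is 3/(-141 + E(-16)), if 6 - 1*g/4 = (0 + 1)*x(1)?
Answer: -39/1847 ≈ -0.021115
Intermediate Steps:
x(w) = -5 + w*(-1 + w) (x(w) = -5 + (-1 + w)*w = -5 + w*(-1 + w))
g = 44 (g = 24 - 4*(0 + 1)*(-5 + 1² - 1*1) = 24 - 4*(-5 + 1 - 1) = 24 - 4*(-5) = 24 + 20 = 44)
E(Z) = (44 + Z)/(-10 + Z) (E(Z) = (Z + 44)/(Z - 10) = (44 + Z)/(-10 + Z))
3/(-141 + E(-16)) = 3/(-141 + (44 - 16)/(-10 - 16)) = 3/(-141 + 28/(-26)) = 3/(-141 - 1/26*28) = 3/(-141 - 14/13) = 3/(-1847/13) = 3*(-13/1847) = -39/1847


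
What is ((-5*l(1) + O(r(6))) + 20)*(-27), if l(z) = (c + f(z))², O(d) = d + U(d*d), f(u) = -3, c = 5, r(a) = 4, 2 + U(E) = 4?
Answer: -162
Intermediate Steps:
U(E) = 2 (U(E) = -2 + 4 = 2)
O(d) = 2 + d (O(d) = d + 2 = 2 + d)
l(z) = 4 (l(z) = (5 - 3)² = 2² = 4)
((-5*l(1) + O(r(6))) + 20)*(-27) = ((-5*4 + (2 + 4)) + 20)*(-27) = ((-20 + 6) + 20)*(-27) = (-14 + 20)*(-27) = 6*(-27) = -162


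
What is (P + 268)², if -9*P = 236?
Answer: 4734976/81 ≈ 58457.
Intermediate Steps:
P = -236/9 (P = -⅑*236 = -236/9 ≈ -26.222)
(P + 268)² = (-236/9 + 268)² = (2176/9)² = 4734976/81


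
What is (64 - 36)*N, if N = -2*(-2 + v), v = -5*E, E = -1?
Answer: -168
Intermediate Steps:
v = 5 (v = -5*(-1) = 5)
N = -6 (N = -2*(-2 + 5) = -2*3 = -6)
(64 - 36)*N = (64 - 36)*(-6) = 28*(-6) = -168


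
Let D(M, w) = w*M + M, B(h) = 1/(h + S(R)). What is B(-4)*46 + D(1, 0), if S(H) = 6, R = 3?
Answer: 24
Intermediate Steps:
B(h) = 1/(6 + h) (B(h) = 1/(h + 6) = 1/(6 + h))
D(M, w) = M + M*w (D(M, w) = M*w + M = M + M*w)
B(-4)*46 + D(1, 0) = 46/(6 - 4) + 1*(1 + 0) = 46/2 + 1*1 = (½)*46 + 1 = 23 + 1 = 24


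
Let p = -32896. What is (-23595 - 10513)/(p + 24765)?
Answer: 34108/8131 ≈ 4.1948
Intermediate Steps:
(-23595 - 10513)/(p + 24765) = (-23595 - 10513)/(-32896 + 24765) = -34108/(-8131) = -34108*(-1/8131) = 34108/8131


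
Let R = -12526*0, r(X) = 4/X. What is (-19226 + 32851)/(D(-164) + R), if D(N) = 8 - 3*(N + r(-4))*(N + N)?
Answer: -13625/162352 ≈ -0.083923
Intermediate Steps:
R = 0
D(N) = 8 - 6*N*(-1 + N) (D(N) = 8 - 3*(N + 4/(-4))*(N + N) = 8 - 3*(N + 4*(-¼))*2*N = 8 - 3*(N - 1)*2*N = 8 - 3*(-1 + N)*2*N = 8 - 6*N*(-1 + N))
(-19226 + 32851)/(D(-164) + R) = (-19226 + 32851)/((8 - 6*(-164)² + 6*(-164)) + 0) = 13625/((8 - 6*26896 - 984) + 0) = 13625/((8 - 161376 - 984) + 0) = 13625/(-162352 + 0) = 13625/(-162352) = 13625*(-1/162352) = -13625/162352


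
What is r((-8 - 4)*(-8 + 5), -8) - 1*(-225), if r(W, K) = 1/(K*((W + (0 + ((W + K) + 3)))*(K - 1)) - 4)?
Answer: 1084501/4820 ≈ 225.00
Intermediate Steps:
r(W, K) = 1/(-4 + K*(-1 + K)*(3 + K + 2*W)) (r(W, K) = 1/(K*((W + (0 + ((K + W) + 3)))*(-1 + K)) - 4) = 1/(K*((W + (0 + (3 + K + W)))*(-1 + K)) - 4) = 1/(K*((W + (3 + K + W))*(-1 + K)) - 4) = 1/(K*((3 + K + 2*W)*(-1 + K)) - 4) = 1/(K*((-1 + K)*(3 + K + 2*W)) - 4) = 1/(K*(-1 + K)*(3 + K + 2*W) - 4) = 1/(-4 + K*(-1 + K)*(3 + K + 2*W)))
r((-8 - 4)*(-8 + 5), -8) - 1*(-225) = 1/(-4 + (-8)³ - 3*(-8) + 2*(-8)² - 2*(-8)*(-8 - 4)*(-8 + 5) + 2*((-8 - 4)*(-8 + 5))*(-8)²) - 1*(-225) = 1/(-4 - 512 + 24 + 2*64 - 2*(-8)*(-12*(-3)) + 2*(-12*(-3))*64) + 225 = 1/(-4 - 512 + 24 + 128 - 2*(-8)*36 + 2*36*64) + 225 = 1/(-4 - 512 + 24 + 128 + 576 + 4608) + 225 = 1/4820 + 225 = 1084501/4820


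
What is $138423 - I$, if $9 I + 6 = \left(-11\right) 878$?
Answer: $\frac{1255471}{9} \approx 1.395 \cdot 10^{5}$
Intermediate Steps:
$I = - \frac{9664}{9}$ ($I = - \frac{2}{3} + \frac{\left(-11\right) 878}{9} = - \frac{2}{3} + \frac{1}{9} \left(-9658\right) = - \frac{2}{3} - \frac{9658}{9} = - \frac{9664}{9} \approx -1073.8$)
$138423 - I = 138423 - - \frac{9664}{9} = 138423 + \frac{9664}{9} = \frac{1255471}{9}$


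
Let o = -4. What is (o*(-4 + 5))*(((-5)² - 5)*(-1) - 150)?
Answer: 680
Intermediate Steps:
(o*(-4 + 5))*(((-5)² - 5)*(-1) - 150) = (-4*(-4 + 5))*(((-5)² - 5)*(-1) - 150) = (-4*1)*((25 - 5)*(-1) - 150) = -4*(20*(-1) - 150) = -4*(-20 - 150) = -4*(-170) = 680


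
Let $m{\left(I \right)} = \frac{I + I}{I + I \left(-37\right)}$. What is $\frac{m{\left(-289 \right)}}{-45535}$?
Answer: $\frac{1}{819630} \approx 1.2201 \cdot 10^{-6}$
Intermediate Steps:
$m{\left(I \right)} = - \frac{1}{18}$ ($m{\left(I \right)} = \frac{2 I}{I - 37 I} = \frac{2 I}{\left(-36\right) I} = 2 I \left(- \frac{1}{36 I}\right) = - \frac{1}{18}$)
$\frac{m{\left(-289 \right)}}{-45535} = - \frac{1}{18 \left(-45535\right)} = \left(- \frac{1}{18}\right) \left(- \frac{1}{45535}\right) = \frac{1}{819630}$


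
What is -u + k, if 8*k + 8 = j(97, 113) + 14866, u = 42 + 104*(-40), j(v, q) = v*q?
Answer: 58763/8 ≈ 7345.4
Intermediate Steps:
j(v, q) = q*v
u = -4118 (u = 42 - 4160 = -4118)
k = 25819/8 (k = -1 + (113*97 + 14866)/8 = -1 + (10961 + 14866)/8 = -1 + (⅛)*25827 = -1 + 25827/8 = 25819/8 ≈ 3227.4)
-u + k = -1*(-4118) + 25819/8 = 4118 + 25819/8 = 58763/8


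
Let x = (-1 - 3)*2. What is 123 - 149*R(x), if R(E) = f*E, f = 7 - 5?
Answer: 2507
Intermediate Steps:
f = 2
x = -8 (x = -4*2 = -8)
R(E) = 2*E
123 - 149*R(x) = 123 - 298*(-8) = 123 - 149*(-16) = 123 + 2384 = 2507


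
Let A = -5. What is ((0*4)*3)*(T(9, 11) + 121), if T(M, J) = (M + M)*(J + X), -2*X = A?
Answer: 0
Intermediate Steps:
X = 5/2 (X = -½*(-5) = 5/2 ≈ 2.5000)
T(M, J) = 2*M*(5/2 + J) (T(M, J) = (M + M)*(J + 5/2) = (2*M)*(5/2 + J) = 2*M*(5/2 + J))
((0*4)*3)*(T(9, 11) + 121) = ((0*4)*3)*(9*(5 + 2*11) + 121) = (0*3)*(9*(5 + 22) + 121) = 0*(9*27 + 121) = 0*(243 + 121) = 0*364 = 0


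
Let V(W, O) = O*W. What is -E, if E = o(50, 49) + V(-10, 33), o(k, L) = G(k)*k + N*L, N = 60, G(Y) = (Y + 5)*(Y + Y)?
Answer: -277610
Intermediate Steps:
G(Y) = 2*Y*(5 + Y) (G(Y) = (5 + Y)*(2*Y) = 2*Y*(5 + Y))
o(k, L) = 60*L + 2*k²*(5 + k) (o(k, L) = (2*k*(5 + k))*k + 60*L = 2*k²*(5 + k) + 60*L = 60*L + 2*k²*(5 + k))
E = 277610 (E = (60*49 + 2*50²*(5 + 50)) + 33*(-10) = (2940 + 2*2500*55) - 330 = (2940 + 275000) - 330 = 277940 - 330 = 277610)
-E = -1*277610 = -277610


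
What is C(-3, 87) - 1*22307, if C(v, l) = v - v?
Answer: -22307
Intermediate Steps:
C(v, l) = 0
C(-3, 87) - 1*22307 = 0 - 1*22307 = 0 - 22307 = -22307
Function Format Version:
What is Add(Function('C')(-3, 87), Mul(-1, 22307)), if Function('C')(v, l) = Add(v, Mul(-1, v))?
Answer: -22307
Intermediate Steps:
Function('C')(v, l) = 0
Add(Function('C')(-3, 87), Mul(-1, 22307)) = Add(0, Mul(-1, 22307)) = Add(0, -22307) = -22307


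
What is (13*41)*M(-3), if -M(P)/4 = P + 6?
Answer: -6396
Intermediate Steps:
M(P) = -24 - 4*P (M(P) = -4*(P + 6) = -4*(6 + P) = -24 - 4*P)
(13*41)*M(-3) = (13*41)*(-24 - 4*(-3)) = 533*(-24 + 12) = 533*(-12) = -6396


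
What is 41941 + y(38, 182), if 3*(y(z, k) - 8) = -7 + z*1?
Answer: 125878/3 ≈ 41959.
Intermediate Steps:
y(z, k) = 17/3 + z/3 (y(z, k) = 8 + (-7 + z*1)/3 = 8 + (-7 + z)/3 = 8 + (-7/3 + z/3) = 17/3 + z/3)
41941 + y(38, 182) = 41941 + (17/3 + (1/3)*38) = 41941 + (17/3 + 38/3) = 41941 + 55/3 = 125878/3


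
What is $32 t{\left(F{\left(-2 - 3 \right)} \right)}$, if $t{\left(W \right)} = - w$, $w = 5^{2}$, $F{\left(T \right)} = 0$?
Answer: $-800$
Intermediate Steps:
$w = 25$
$t{\left(W \right)} = -25$ ($t{\left(W \right)} = \left(-1\right) 25 = -25$)
$32 t{\left(F{\left(-2 - 3 \right)} \right)} = 32 \left(-25\right) = -800$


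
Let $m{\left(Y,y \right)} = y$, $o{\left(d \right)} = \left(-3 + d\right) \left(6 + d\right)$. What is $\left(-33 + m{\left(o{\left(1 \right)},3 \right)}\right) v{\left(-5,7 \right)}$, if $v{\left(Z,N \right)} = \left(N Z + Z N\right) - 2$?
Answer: $2160$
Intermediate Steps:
$v{\left(Z,N \right)} = -2 + 2 N Z$ ($v{\left(Z,N \right)} = \left(N Z + N Z\right) - 2 = 2 N Z - 2 = -2 + 2 N Z$)
$\left(-33 + m{\left(o{\left(1 \right)},3 \right)}\right) v{\left(-5,7 \right)} = \left(-33 + 3\right) \left(-2 + 2 \cdot 7 \left(-5\right)\right) = - 30 \left(-2 - 70\right) = \left(-30\right) \left(-72\right) = 2160$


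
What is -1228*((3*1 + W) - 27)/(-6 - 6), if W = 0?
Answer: -2456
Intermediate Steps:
-1228*((3*1 + W) - 27)/(-6 - 6) = -1228*((3*1 + 0) - 27)/(-6 - 6) = -1228*((3 + 0) - 27)/(-12) = -1228*(3 - 27)*(-1)/12 = -(-29472)*(-1)/12 = -1228*2 = -2456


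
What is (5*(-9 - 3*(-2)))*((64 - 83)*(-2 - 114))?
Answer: -33060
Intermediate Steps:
(5*(-9 - 3*(-2)))*((64 - 83)*(-2 - 114)) = (5*(-9 - 1*(-6)))*(-19*(-116)) = (5*(-9 + 6))*2204 = (5*(-3))*2204 = -15*2204 = -33060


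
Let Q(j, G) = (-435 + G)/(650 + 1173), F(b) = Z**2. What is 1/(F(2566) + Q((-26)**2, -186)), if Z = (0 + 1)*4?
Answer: 1823/28547 ≈ 0.063860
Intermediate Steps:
Z = 4 (Z = 1*4 = 4)
F(b) = 16 (F(b) = 4**2 = 16)
Q(j, G) = -435/1823 + G/1823 (Q(j, G) = (-435 + G)/1823 = (-435 + G)*(1/1823) = -435/1823 + G/1823)
1/(F(2566) + Q((-26)**2, -186)) = 1/(16 + (-435/1823 + (1/1823)*(-186))) = 1/(16 + (-435/1823 - 186/1823)) = 1/(16 - 621/1823) = 1/(28547/1823) = 1823/28547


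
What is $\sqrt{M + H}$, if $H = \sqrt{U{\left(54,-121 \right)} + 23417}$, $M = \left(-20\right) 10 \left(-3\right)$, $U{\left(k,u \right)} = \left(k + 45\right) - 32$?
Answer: $\sqrt{600 + 2 \sqrt{5871}} \approx 27.445$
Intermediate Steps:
$U{\left(k,u \right)} = 13 + k$ ($U{\left(k,u \right)} = \left(45 + k\right) - 32 = 13 + k$)
$M = 600$ ($M = \left(-200\right) \left(-3\right) = 600$)
$H = 2 \sqrt{5871}$ ($H = \sqrt{\left(13 + 54\right) + 23417} = \sqrt{67 + 23417} = \sqrt{23484} = 2 \sqrt{5871} \approx 153.24$)
$\sqrt{M + H} = \sqrt{600 + 2 \sqrt{5871}}$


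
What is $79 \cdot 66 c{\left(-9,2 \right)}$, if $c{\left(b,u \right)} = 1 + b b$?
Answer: $427548$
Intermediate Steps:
$c{\left(b,u \right)} = 1 + b^{2}$
$79 \cdot 66 c{\left(-9,2 \right)} = 79 \cdot 66 \left(1 + \left(-9\right)^{2}\right) = 5214 \left(1 + 81\right) = 5214 \cdot 82 = 427548$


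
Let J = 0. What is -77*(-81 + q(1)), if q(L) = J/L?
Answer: 6237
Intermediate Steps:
q(L) = 0 (q(L) = 0/L = 0)
-77*(-81 + q(1)) = -77*(-81 + 0) = -77*(-81) = 6237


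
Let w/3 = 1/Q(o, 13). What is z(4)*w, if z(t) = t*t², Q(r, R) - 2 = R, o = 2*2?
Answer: 64/5 ≈ 12.800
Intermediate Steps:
o = 4
Q(r, R) = 2 + R
z(t) = t³
w = ⅕ (w = 3/(2 + 13) = 3/15 = 3*(1/15) = ⅕ ≈ 0.20000)
z(4)*w = 4³*(⅕) = 64*(⅕) = 64/5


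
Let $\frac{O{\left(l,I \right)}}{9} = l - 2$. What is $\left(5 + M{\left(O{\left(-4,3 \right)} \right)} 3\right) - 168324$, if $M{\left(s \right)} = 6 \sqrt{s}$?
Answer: $-168319 + 54 i \sqrt{6} \approx -1.6832 \cdot 10^{5} + 132.27 i$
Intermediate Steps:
$O{\left(l,I \right)} = -18 + 9 l$ ($O{\left(l,I \right)} = 9 \left(l - 2\right) = 9 \left(-2 + l\right) = -18 + 9 l$)
$\left(5 + M{\left(O{\left(-4,3 \right)} \right)} 3\right) - 168324 = \left(5 + 6 \sqrt{-18 + 9 \left(-4\right)} 3\right) - 168324 = \left(5 + 6 \sqrt{-18 - 36} \cdot 3\right) - 168324 = \left(5 + 6 \sqrt{-54} \cdot 3\right) - 168324 = \left(5 + 6 \cdot 3 i \sqrt{6} \cdot 3\right) - 168324 = \left(5 + 18 i \sqrt{6} \cdot 3\right) - 168324 = \left(5 + 54 i \sqrt{6}\right) - 168324 = -168319 + 54 i \sqrt{6}$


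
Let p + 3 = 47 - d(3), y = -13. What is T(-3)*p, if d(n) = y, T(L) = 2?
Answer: 114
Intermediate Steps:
d(n) = -13
p = 57 (p = -3 + (47 - 1*(-13)) = -3 + (47 + 13) = -3 + 60 = 57)
T(-3)*p = 2*57 = 114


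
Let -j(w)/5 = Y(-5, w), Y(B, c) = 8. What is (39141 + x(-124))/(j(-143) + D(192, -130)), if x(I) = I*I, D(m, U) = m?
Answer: 54517/152 ≈ 358.66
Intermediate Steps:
j(w) = -40 (j(w) = -5*8 = -40)
x(I) = I²
(39141 + x(-124))/(j(-143) + D(192, -130)) = (39141 + (-124)²)/(-40 + 192) = (39141 + 15376)/152 = 54517*(1/152) = 54517/152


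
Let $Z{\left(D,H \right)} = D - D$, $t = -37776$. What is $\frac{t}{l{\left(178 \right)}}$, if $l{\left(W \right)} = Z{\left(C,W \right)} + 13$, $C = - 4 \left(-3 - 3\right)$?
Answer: $- \frac{37776}{13} \approx -2905.8$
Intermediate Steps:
$C = 24$ ($C = \left(-4\right) \left(-6\right) = 24$)
$Z{\left(D,H \right)} = 0$
$l{\left(W \right)} = 13$ ($l{\left(W \right)} = 0 + 13 = 13$)
$\frac{t}{l{\left(178 \right)}} = - \frac{37776}{13}$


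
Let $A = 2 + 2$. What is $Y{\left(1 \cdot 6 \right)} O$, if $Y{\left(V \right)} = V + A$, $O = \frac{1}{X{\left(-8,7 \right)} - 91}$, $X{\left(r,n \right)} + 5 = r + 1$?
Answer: $- \frac{10}{103} \approx -0.097087$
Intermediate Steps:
$X{\left(r,n \right)} = -4 + r$ ($X{\left(r,n \right)} = -5 + \left(r + 1\right) = -5 + \left(1 + r\right) = -4 + r$)
$A = 4$
$O = - \frac{1}{103}$ ($O = \frac{1}{\left(-4 - 8\right) - 91} = \frac{1}{-12 - 91} = \frac{1}{-103} = - \frac{1}{103} \approx -0.0097087$)
$Y{\left(V \right)} = 4 + V$ ($Y{\left(V \right)} = V + 4 = 4 + V$)
$Y{\left(1 \cdot 6 \right)} O = \left(4 + 1 \cdot 6\right) \left(- \frac{1}{103}\right) = \left(4 + 6\right) \left(- \frac{1}{103}\right) = 10 \left(- \frac{1}{103}\right) = - \frac{10}{103}$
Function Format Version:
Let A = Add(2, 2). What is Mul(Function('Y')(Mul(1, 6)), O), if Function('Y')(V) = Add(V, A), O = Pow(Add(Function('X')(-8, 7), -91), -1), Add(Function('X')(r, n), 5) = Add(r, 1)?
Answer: Rational(-10, 103) ≈ -0.097087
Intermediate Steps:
Function('X')(r, n) = Add(-4, r) (Function('X')(r, n) = Add(-5, Add(r, 1)) = Add(-5, Add(1, r)) = Add(-4, r))
A = 4
O = Rational(-1, 103) (O = Pow(Add(Add(-4, -8), -91), -1) = Pow(Add(-12, -91), -1) = Pow(-103, -1) = Rational(-1, 103) ≈ -0.0097087)
Function('Y')(V) = Add(4, V) (Function('Y')(V) = Add(V, 4) = Add(4, V))
Mul(Function('Y')(Mul(1, 6)), O) = Mul(Add(4, Mul(1, 6)), Rational(-1, 103)) = Mul(Add(4, 6), Rational(-1, 103)) = Mul(10, Rational(-1, 103)) = Rational(-10, 103)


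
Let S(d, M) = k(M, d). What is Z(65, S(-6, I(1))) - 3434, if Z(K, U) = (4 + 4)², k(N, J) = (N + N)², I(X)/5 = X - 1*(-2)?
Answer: -3370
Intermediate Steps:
I(X) = 10 + 5*X (I(X) = 5*(X - 1*(-2)) = 5*(X + 2) = 5*(2 + X) = 10 + 5*X)
k(N, J) = 4*N² (k(N, J) = (2*N)² = 4*N²)
S(d, M) = 4*M²
Z(K, U) = 64 (Z(K, U) = 8² = 64)
Z(65, S(-6, I(1))) - 3434 = 64 - 3434 = -3370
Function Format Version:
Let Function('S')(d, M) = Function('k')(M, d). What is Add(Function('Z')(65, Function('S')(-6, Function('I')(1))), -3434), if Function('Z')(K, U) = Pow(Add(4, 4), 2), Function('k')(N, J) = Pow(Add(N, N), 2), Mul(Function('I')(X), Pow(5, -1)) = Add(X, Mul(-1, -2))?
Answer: -3370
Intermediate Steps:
Function('I')(X) = Add(10, Mul(5, X)) (Function('I')(X) = Mul(5, Add(X, Mul(-1, -2))) = Mul(5, Add(X, 2)) = Mul(5, Add(2, X)) = Add(10, Mul(5, X)))
Function('k')(N, J) = Mul(4, Pow(N, 2)) (Function('k')(N, J) = Pow(Mul(2, N), 2) = Mul(4, Pow(N, 2)))
Function('S')(d, M) = Mul(4, Pow(M, 2))
Function('Z')(K, U) = 64 (Function('Z')(K, U) = Pow(8, 2) = 64)
Add(Function('Z')(65, Function('S')(-6, Function('I')(1))), -3434) = Add(64, -3434) = -3370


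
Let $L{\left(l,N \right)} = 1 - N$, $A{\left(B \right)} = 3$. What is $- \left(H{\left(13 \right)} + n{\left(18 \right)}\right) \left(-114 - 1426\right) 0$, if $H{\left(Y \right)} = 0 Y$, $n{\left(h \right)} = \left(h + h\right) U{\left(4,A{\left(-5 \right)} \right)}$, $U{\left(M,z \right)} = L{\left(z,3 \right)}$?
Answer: $0$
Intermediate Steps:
$U{\left(M,z \right)} = -2$ ($U{\left(M,z \right)} = 1 - 3 = -2$)
$n{\left(h \right)} = - 4 h$ ($n{\left(h \right)} = \left(h + h\right) \left(-2\right) = 2 h \left(-2\right) = - 4 h$)
$H{\left(Y \right)} = 0$
$- \left(H{\left(13 \right)} + n{\left(18 \right)}\right) \left(-114 - 1426\right) 0 = - \left(0 - 72\right) \left(-114 - 1426\right) 0 = - \left(0 - 72\right) \left(-1540\right) 0 = - \left(-72\right) \left(-1540\right) 0 = \left(-1\right) 110880 \cdot 0 = \left(-110880\right) 0 = 0$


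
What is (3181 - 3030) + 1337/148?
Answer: 23685/148 ≈ 160.03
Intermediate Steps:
(3181 - 3030) + 1337/148 = 151 + 1337*(1/148) = 151 + 1337/148 = 23685/148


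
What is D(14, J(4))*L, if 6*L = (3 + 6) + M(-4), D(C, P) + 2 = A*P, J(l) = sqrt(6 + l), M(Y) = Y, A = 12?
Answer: -5/3 + 10*sqrt(10) ≈ 29.956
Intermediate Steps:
D(C, P) = -2 + 12*P
L = 5/6 (L = ((3 + 6) - 4)/6 = (9 - 4)/6 = (1/6)*5 = 5/6 ≈ 0.83333)
D(14, J(4))*L = (-2 + 12*sqrt(6 + 4))*(5/6) = (-2 + 12*sqrt(10))*(5/6) = -5/3 + 10*sqrt(10)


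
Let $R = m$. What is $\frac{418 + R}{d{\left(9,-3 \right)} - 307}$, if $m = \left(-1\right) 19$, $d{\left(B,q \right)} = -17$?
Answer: $- \frac{133}{108} \approx -1.2315$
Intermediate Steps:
$m = -19$
$R = -19$
$\frac{418 + R}{d{\left(9,-3 \right)} - 307} = \frac{418 - 19}{-17 - 307} = \frac{1}{-324} \cdot 399 = \left(- \frac{1}{324}\right) 399 = - \frac{133}{108}$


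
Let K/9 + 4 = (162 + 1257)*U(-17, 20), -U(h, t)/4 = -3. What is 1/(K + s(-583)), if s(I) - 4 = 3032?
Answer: 1/156252 ≈ 6.3999e-6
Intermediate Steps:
U(h, t) = 12 (U(h, t) = -4*(-3) = 12)
s(I) = 3036 (s(I) = 4 + 3032 = 3036)
K = 153216 (K = -36 + 9*((162 + 1257)*12) = -36 + 9*(1419*12) = -36 + 9*17028 = -36 + 153252 = 153216)
1/(K + s(-583)) = 1/(153216 + 3036) = 1/156252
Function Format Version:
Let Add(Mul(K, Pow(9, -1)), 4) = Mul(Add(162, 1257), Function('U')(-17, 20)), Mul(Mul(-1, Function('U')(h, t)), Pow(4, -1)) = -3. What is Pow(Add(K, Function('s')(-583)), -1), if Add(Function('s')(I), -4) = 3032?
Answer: Rational(1, 156252) ≈ 6.3999e-6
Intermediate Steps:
Function('U')(h, t) = 12 (Function('U')(h, t) = Mul(-4, -3) = 12)
Function('s')(I) = 3036 (Function('s')(I) = Add(4, 3032) = 3036)
K = 153216 (K = Add(-36, Mul(9, Mul(Add(162, 1257), 12))) = Add(-36, Mul(9, Mul(1419, 12))) = Add(-36, Mul(9, 17028)) = Add(-36, 153252) = 153216)
Pow(Add(K, Function('s')(-583)), -1) = Pow(Add(153216, 3036), -1) = Pow(156252, -1) = Rational(1, 156252)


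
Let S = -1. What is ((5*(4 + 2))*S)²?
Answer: 900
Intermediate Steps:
((5*(4 + 2))*S)² = ((5*(4 + 2))*(-1))² = ((5*6)*(-1))² = (30*(-1))² = (-30)² = 900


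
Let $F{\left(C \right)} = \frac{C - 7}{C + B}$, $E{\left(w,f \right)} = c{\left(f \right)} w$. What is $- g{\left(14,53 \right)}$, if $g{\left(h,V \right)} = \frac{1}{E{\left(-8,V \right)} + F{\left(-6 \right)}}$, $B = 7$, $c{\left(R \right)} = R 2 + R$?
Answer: $\frac{1}{1285} \approx 0.00077821$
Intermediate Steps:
$c{\left(R \right)} = 3 R$ ($c{\left(R \right)} = 2 R + R = 3 R$)
$E{\left(w,f \right)} = 3 f w$
$F{\left(C \right)} = \frac{-7 + C}{7 + C}$ ($F{\left(C \right)} = \frac{C - 7}{C + 7} = \frac{-7 + C}{7 + C}$)
$g{\left(h,V \right)} = \frac{1}{-13 - 24 V}$ ($g{\left(h,V \right)} = \frac{1}{3 V \left(-8\right) + \frac{-7 - 6}{7 - 6}} = \frac{1}{- 24 V + 1^{-1} \left(-13\right)} = \frac{1}{- 24 V + 1 \left(-13\right)} = \frac{1}{- 24 V - 13} = \frac{1}{-13 - 24 V}$)
$- g{\left(14,53 \right)} = - \frac{-1}{13 + 24 \cdot 53} = - \frac{-1}{13 + 1272} = - \frac{-1}{1285} = \left(-1\right) \left(- \frac{1}{1285}\right) = \frac{1}{1285}$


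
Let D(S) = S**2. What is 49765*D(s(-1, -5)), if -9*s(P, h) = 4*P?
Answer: 796240/81 ≈ 9830.1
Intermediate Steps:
s(P, h) = -4*P/9
49765*D(s(-1, -5)) = 49765*(-4/9*(-1))**2 = 49765*(4/9)**2 = 49765*(16/81) = 796240/81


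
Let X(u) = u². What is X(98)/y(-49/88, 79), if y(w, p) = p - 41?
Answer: 4802/19 ≈ 252.74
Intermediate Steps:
y(w, p) = -41 + p
X(98)/y(-49/88, 79) = 98²/(-41 + 79) = 9604/38 = 9604*(1/38) = 4802/19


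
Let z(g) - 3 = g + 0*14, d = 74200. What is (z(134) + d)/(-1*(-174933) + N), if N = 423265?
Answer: 74337/598198 ≈ 0.12427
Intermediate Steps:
z(g) = 3 + g (z(g) = 3 + (g + 0*14) = 3 + (g + 0) = 3 + g)
(z(134) + d)/(-1*(-174933) + N) = ((3 + 134) + 74200)/(-1*(-174933) + 423265) = (137 + 74200)/(174933 + 423265) = 74337/598198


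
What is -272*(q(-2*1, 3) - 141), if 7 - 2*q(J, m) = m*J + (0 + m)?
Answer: 36992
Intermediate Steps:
q(J, m) = 7/2 - m/2 - J*m/2 (q(J, m) = 7/2 - (m*J + (0 + m))/2 = 7/2 - (J*m + m)/2 = 7/2 - (m + J*m)/2 = 7/2 + (-m/2 - J*m/2) = 7/2 - m/2 - J*m/2)
-272*(q(-2*1, 3) - 141) = -272*((7/2 - 1/2*3 - 1/2*(-2*1)*3) - 141) = -272*((7/2 - 3/2 - 1/2*(-2)*3) - 141) = -272*((7/2 - 3/2 + 3) - 141) = -272*(5 - 141) = -272*(-136) = 36992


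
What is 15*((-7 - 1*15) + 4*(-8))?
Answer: -810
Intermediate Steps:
15*((-7 - 1*15) + 4*(-8)) = 15*((-7 - 15) - 32) = 15*(-22 - 32) = 15*(-54) = -810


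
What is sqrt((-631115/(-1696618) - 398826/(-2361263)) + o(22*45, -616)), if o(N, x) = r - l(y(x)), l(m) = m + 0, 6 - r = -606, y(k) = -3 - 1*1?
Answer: sqrt(9895067199191752791339656838)/4006161308534 ≈ 24.830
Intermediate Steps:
y(k) = -4 (y(k) = -3 - 1 = -4)
r = 612 (r = 6 - 1*(-606) = 6 + 606 = 612)
l(m) = m
o(N, x) = 616 (o(N, x) = 612 - 1*(-4) = 612 + 4 = 616)
sqrt((-631115/(-1696618) - 398826/(-2361263)) + o(22*45, -616)) = sqrt((-631115/(-1696618) - 398826/(-2361263)) + 616) = sqrt((-631115*(-1/1696618) - 398826*(-1/2361263)) + 616) = sqrt((631115/1696618 + 398826/2361263) + 616) = sqrt(2166883868713/4006161308534 + 616) = sqrt(2469962249925657/4006161308534) = sqrt(9895067199191752791339656838)/4006161308534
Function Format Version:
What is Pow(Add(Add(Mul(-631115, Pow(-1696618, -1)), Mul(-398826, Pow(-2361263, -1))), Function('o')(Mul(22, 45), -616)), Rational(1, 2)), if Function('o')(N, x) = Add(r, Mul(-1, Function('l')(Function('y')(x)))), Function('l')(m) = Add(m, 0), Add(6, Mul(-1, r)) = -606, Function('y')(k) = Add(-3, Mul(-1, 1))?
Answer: Mul(Rational(1, 4006161308534), Pow(9895067199191752791339656838, Rational(1, 2))) ≈ 24.830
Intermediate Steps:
Function('y')(k) = -4 (Function('y')(k) = Add(-3, -1) = -4)
r = 612 (r = Add(6, Mul(-1, -606)) = Add(6, 606) = 612)
Function('l')(m) = m
Function('o')(N, x) = 616 (Function('o')(N, x) = Add(612, Mul(-1, -4)) = Add(612, 4) = 616)
Pow(Add(Add(Mul(-631115, Pow(-1696618, -1)), Mul(-398826, Pow(-2361263, -1))), Function('o')(Mul(22, 45), -616)), Rational(1, 2)) = Pow(Add(Add(Mul(-631115, Pow(-1696618, -1)), Mul(-398826, Pow(-2361263, -1))), 616), Rational(1, 2)) = Pow(Add(Add(Mul(-631115, Rational(-1, 1696618)), Mul(-398826, Rational(-1, 2361263))), 616), Rational(1, 2)) = Pow(Add(Add(Rational(631115, 1696618), Rational(398826, 2361263)), 616), Rational(1, 2)) = Pow(Add(Rational(2166883868713, 4006161308534), 616), Rational(1, 2)) = Pow(Rational(2469962249925657, 4006161308534), Rational(1, 2)) = Mul(Rational(1, 4006161308534), Pow(9895067199191752791339656838, Rational(1, 2)))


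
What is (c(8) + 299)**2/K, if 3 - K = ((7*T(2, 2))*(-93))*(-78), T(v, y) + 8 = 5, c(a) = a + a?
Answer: 33075/50779 ≈ 0.65135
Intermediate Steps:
c(a) = 2*a
T(v, y) = -3 (T(v, y) = -8 + 5 = -3)
K = 152337 (K = 3 - (7*(-3))*(-93)*(-78) = 3 - (-21*(-93))*(-78) = 3 - 1953*(-78) = 3 - 1*(-152334) = 3 + 152334 = 152337)
(c(8) + 299)**2/K = (2*8 + 299)**2/152337 = (16 + 299)**2*(1/152337) = 315**2*(1/152337) = 99225*(1/152337) = 33075/50779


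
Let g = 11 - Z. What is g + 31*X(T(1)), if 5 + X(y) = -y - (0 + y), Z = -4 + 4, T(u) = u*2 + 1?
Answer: -330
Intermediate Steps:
T(u) = 1 + 2*u (T(u) = 2*u + 1 = 1 + 2*u)
Z = 0
g = 11 (g = 11 - 1*0 = 11 + 0 = 11)
X(y) = -5 - 2*y (X(y) = -5 + (-y - (0 + y)) = -5 + (-y - y) = -5 - 2*y)
g + 31*X(T(1)) = 11 + 31*(-5 - 2*(1 + 2*1)) = 11 + 31*(-5 - 2*(1 + 2)) = 11 + 31*(-5 - 2*3) = 11 + 31*(-5 - 6) = 11 + 31*(-11) = 11 - 341 = -330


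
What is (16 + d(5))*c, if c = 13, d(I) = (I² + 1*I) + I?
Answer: 663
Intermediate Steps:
d(I) = I² + 2*I (d(I) = (I² + I) + I = (I + I²) + I = I² + 2*I)
(16 + d(5))*c = (16 + 5*(2 + 5))*13 = (16 + 5*7)*13 = (16 + 35)*13 = 51*13 = 663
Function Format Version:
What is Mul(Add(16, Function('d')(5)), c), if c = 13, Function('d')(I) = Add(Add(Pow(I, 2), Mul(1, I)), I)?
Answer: 663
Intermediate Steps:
Function('d')(I) = Add(Pow(I, 2), Mul(2, I)) (Function('d')(I) = Add(Add(Pow(I, 2), I), I) = Add(Add(I, Pow(I, 2)), I) = Add(Pow(I, 2), Mul(2, I)))
Mul(Add(16, Function('d')(5)), c) = Mul(Add(16, Mul(5, Add(2, 5))), 13) = Mul(Add(16, Mul(5, 7)), 13) = Mul(Add(16, 35), 13) = Mul(51, 13) = 663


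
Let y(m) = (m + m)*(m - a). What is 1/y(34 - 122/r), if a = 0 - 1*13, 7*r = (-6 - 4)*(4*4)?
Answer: 3200/13176489 ≈ 0.00024286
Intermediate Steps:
r = -160/7 (r = ((-6 - 4)*(4*4))/7 = (-10*16)/7 = (⅐)*(-160) = -160/7 ≈ -22.857)
a = -13 (a = 0 - 13 = -13)
y(m) = 2*m*(13 + m) (y(m) = (m + m)*(m - 1*(-13)) = (2*m)*(m + 13) = (2*m)*(13 + m) = 2*m*(13 + m))
1/y(34 - 122/r) = 1/(2*(34 - 122/(-160/7))*(13 + (34 - 122/(-160/7)))) = 1/(2*(34 - 122*(-7)/160)*(13 + (34 - 122*(-7)/160))) = 1/(2*(34 - 1*(-427/80))*(13 + (34 - 1*(-427/80)))) = 1/(2*(34 + 427/80)*(13 + (34 + 427/80))) = 1/(2*(3147/80)*(13 + 3147/80)) = 1/(2*(3147/80)*(4187/80)) = 1/(13176489/3200) = 3200/13176489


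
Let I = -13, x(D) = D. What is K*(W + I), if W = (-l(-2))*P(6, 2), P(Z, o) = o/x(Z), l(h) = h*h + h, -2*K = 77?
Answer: 3157/6 ≈ 526.17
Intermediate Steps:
K = -77/2 (K = -½*77 = -77/2 ≈ -38.500)
l(h) = h + h² (l(h) = h² + h = h + h²)
P(Z, o) = o/Z
W = -⅔ (W = (-(-2)*(1 - 2))*(2/6) = (-(-2)*(-1))*(2*(⅙)) = -1*2*(⅓) = -2*⅓ = -⅔ ≈ -0.66667)
K*(W + I) = -77*(-⅔ - 13)/2 = -77/2*(-41/3) = 3157/6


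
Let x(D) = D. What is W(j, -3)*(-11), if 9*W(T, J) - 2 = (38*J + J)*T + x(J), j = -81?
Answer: -104236/9 ≈ -11582.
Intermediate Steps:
W(T, J) = 2/9 + J/9 + 13*J*T/3 (W(T, J) = 2/9 + ((38*J + J)*T + J)/9 = 2/9 + ((39*J)*T + J)/9 = 2/9 + (39*J*T + J)/9 = 2/9 + (J + 39*J*T)/9 = 2/9 + (J/9 + 13*J*T/3) = 2/9 + J/9 + 13*J*T/3)
W(j, -3)*(-11) = (2/9 + (⅑)*(-3) + (13/3)*(-3)*(-81))*(-11) = (2/9 - ⅓ + 1053)*(-11) = (9476/9)*(-11) = -104236/9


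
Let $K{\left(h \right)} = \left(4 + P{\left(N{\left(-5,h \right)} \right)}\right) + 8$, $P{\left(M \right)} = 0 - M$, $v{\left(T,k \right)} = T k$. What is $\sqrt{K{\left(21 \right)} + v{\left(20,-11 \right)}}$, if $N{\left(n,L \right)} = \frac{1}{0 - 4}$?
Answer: $\frac{i \sqrt{831}}{2} \approx 14.414 i$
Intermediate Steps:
$N{\left(n,L \right)} = - \frac{1}{4}$ ($N{\left(n,L \right)} = \frac{1}{-4} = - \frac{1}{4}$)
$P{\left(M \right)} = - M$
$K{\left(h \right)} = \frac{49}{4}$ ($K{\left(h \right)} = \left(4 - - \frac{1}{4}\right) + 8 = \left(4 + \frac{1}{4}\right) + 8 = \frac{17}{4} + 8 = \frac{49}{4}$)
$\sqrt{K{\left(21 \right)} + v{\left(20,-11 \right)}} = \sqrt{\frac{49}{4} + 20 \left(-11\right)} = \sqrt{\frac{49}{4} - 220} = \sqrt{- \frac{831}{4}} = \frac{i \sqrt{831}}{2}$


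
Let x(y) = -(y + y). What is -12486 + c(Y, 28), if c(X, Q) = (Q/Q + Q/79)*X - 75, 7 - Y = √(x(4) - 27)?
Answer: -991570/79 - 107*I*√35/79 ≈ -12552.0 - 8.0129*I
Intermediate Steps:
x(y) = -2*y
Y = 7 - I*√35 (Y = 7 - √(-2*4 - 27) = 7 - √(-8 - 27) = 7 - √(-35) = 7 - I*√35 ≈ 7.0 - 5.9161*I)
c(X, Q) = -75 + X*(1 + Q/79) (c(X, Q) = (1 + Q*(1/79))*X - 75 = (1 + Q/79)*X - 75 = X*(1 + Q/79) - 75 = -75 + X*(1 + Q/79))
-12486 + c(Y, 28) = -12486 + (-75 + (7 - I*√35) + (1/79)*28*(7 - I*√35)) = -12486 + (-75 + (7 - I*√35) + (196/79 - 28*I*√35/79)) = -12486 + (-5176/79 - 107*I*√35/79) = -991570/79 - 107*I*√35/79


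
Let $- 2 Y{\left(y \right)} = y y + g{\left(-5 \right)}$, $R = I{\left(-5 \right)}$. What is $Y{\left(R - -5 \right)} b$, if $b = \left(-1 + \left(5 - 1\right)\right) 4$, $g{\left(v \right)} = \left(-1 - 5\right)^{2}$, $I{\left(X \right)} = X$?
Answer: $-216$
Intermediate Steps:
$R = -5$
$g{\left(v \right)} = 36$ ($g{\left(v \right)} = \left(-6\right)^{2} = 36$)
$b = 12$ ($b = \left(-1 + \left(5 - 1\right)\right) 4 = \left(-1 + 4\right) 4 = 3 \cdot 4 = 12$)
$Y{\left(y \right)} = -18 - \frac{y^{2}}{2}$ ($Y{\left(y \right)} = - \frac{y y + 36}{2} = - \frac{y^{2} + 36}{2} = - \frac{36 + y^{2}}{2} = -18 - \frac{y^{2}}{2}$)
$Y{\left(R - -5 \right)} b = \left(-18 - \frac{\left(-5 - -5\right)^{2}}{2}\right) 12 = \left(-18 - \frac{\left(-5 + 5\right)^{2}}{2}\right) 12 = \left(-18 - \frac{0^{2}}{2}\right) 12 = \left(-18 - 0\right) 12 = \left(-18 + 0\right) 12 = \left(-18\right) 12 = -216$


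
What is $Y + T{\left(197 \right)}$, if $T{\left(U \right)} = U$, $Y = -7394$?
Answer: $-7197$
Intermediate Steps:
$Y + T{\left(197 \right)} = -7394 + 197 = -7197$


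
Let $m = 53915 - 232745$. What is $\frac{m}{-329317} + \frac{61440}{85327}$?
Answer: $\frac{35492263890}{28099631659} \approx 1.2631$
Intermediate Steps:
$m = -178830$ ($m = 53915 - 232745 = -178830$)
$\frac{m}{-329317} + \frac{61440}{85327} = - \frac{178830}{-329317} + \frac{61440}{85327} = \left(-178830\right) \left(- \frac{1}{329317}\right) + 61440 \cdot \frac{1}{85327} = \frac{178830}{329317} + \frac{61440}{85327} = \frac{35492263890}{28099631659}$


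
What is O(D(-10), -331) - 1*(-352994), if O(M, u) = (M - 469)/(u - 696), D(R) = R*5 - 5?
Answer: 362525362/1027 ≈ 3.5299e+5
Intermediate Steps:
D(R) = -5 + 5*R (D(R) = 5*R - 5 = -5 + 5*R)
O(M, u) = (-469 + M)/(-696 + u)
O(D(-10), -331) - 1*(-352994) = (-469 + (-5 + 5*(-10)))/(-696 - 331) - 1*(-352994) = (-469 + (-5 - 50))/(-1027) + 352994 = -(-469 - 55)/1027 + 352994 = -1/1027*(-524) + 352994 = 524/1027 + 352994 = 362525362/1027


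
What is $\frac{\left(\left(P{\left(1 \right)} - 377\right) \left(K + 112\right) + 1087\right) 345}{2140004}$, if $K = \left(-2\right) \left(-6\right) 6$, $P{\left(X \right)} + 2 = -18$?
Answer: $- \frac{24826545}{2140004} \approx -11.601$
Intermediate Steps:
$P{\left(X \right)} = -20$ ($P{\left(X \right)} = -2 - 18 = -20$)
$K = 72$ ($K = 12 \cdot 6 = 72$)
$\frac{\left(\left(P{\left(1 \right)} - 377\right) \left(K + 112\right) + 1087\right) 345}{2140004} = \frac{\left(\left(-20 - 377\right) \left(72 + 112\right) + 1087\right) 345}{2140004} = \left(\left(-397\right) 184 + 1087\right) 345 \cdot \frac{1}{2140004} = \left(-73048 + 1087\right) 345 \cdot \frac{1}{2140004} = \left(-71961\right) 345 \cdot \frac{1}{2140004} = \left(-24826545\right) \frac{1}{2140004} = - \frac{24826545}{2140004}$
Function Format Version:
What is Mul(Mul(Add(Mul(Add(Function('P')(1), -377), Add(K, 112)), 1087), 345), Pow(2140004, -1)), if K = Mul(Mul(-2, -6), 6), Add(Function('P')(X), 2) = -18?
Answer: Rational(-24826545, 2140004) ≈ -11.601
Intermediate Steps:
Function('P')(X) = -20 (Function('P')(X) = Add(-2, -18) = -20)
K = 72 (K = Mul(12, 6) = 72)
Mul(Mul(Add(Mul(Add(Function('P')(1), -377), Add(K, 112)), 1087), 345), Pow(2140004, -1)) = Mul(Mul(Add(Mul(Add(-20, -377), Add(72, 112)), 1087), 345), Pow(2140004, -1)) = Mul(Mul(Add(Mul(-397, 184), 1087), 345), Rational(1, 2140004)) = Mul(Mul(Add(-73048, 1087), 345), Rational(1, 2140004)) = Mul(Mul(-71961, 345), Rational(1, 2140004)) = Mul(-24826545, Rational(1, 2140004)) = Rational(-24826545, 2140004)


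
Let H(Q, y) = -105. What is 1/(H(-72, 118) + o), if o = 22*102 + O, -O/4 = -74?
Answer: 1/2435 ≈ 0.00041068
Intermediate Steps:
O = 296 (O = -4*(-74) = 296)
o = 2540 (o = 22*102 + 296 = 2244 + 296 = 2540)
1/(H(-72, 118) + o) = 1/(-105 + 2540) = 1/2435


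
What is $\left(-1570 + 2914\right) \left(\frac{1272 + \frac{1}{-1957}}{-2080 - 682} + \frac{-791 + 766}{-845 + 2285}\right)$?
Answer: $- \frac{5207618038}{8107851} \approx -642.29$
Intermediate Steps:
$\left(-1570 + 2914\right) \left(\frac{1272 + \frac{1}{-1957}}{-2080 - 682} + \frac{-791 + 766}{-845 + 2285}\right) = 1344 \left(\frac{1272 - \frac{1}{1957}}{-2762} - \frac{25}{1440}\right) = 1344 \left(\frac{2489303}{1957} \left(- \frac{1}{2762}\right) - \frac{5}{288}\right) = 1344 \left(- \frac{2489303}{5405234} - \frac{5}{288}\right) = 1344 \left(- \frac{371972717}{778353696}\right) = - \frac{5207618038}{8107851}$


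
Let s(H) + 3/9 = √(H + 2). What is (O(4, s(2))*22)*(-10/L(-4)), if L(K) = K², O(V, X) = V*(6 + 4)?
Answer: -550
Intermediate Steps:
s(H) = -⅓ + √(2 + H) (s(H) = -⅓ + √(H + 2) = -⅓ + √(2 + H))
O(V, X) = 10*V (O(V, X) = V*10 = 10*V)
(O(4, s(2))*22)*(-10/L(-4)) = ((10*4)*22)*(-10/((-4)²)) = (40*22)*(-10/16) = 880*(-10*1/16) = 880*(-5/8) = -550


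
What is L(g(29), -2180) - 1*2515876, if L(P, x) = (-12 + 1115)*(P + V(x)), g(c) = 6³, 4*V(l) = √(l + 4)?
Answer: -2277628 + 2206*I*√34 ≈ -2.2776e+6 + 12863.0*I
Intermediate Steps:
V(l) = √(4 + l)/4 (V(l) = √(l + 4)/4 = √(4 + l)/4)
g(c) = 216
L(P, x) = 1103*P + 1103*√(4 + x)/4 (L(P, x) = (-12 + 1115)*(P + √(4 + x)/4) = 1103*(P + √(4 + x)/4) = 1103*P + 1103*√(4 + x)/4)
L(g(29), -2180) - 1*2515876 = (1103*216 + 1103*√(4 - 2180)/4) - 1*2515876 = (238248 + 1103*√(-2176)/4) - 2515876 = (238248 + 1103*(8*I*√34)/4) - 2515876 = (238248 + 2206*I*√34) - 2515876 = -2277628 + 2206*I*√34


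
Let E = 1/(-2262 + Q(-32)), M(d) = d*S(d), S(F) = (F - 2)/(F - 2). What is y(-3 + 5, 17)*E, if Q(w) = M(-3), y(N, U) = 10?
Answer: -2/453 ≈ -0.0044150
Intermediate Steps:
S(F) = 1 (S(F) = (-2 + F)/(-2 + F) = 1)
M(d) = d (M(d) = d*1 = d)
Q(w) = -3
E = -1/2265 (E = 1/(-2262 - 3) = 1/(-2265) = -1/2265 ≈ -0.00044150)
y(-3 + 5, 17)*E = 10*(-1/2265) = -2/453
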